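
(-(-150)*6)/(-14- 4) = -50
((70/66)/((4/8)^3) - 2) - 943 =-30905/33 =-936.52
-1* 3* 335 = -1005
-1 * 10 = -10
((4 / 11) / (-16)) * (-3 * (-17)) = -51 / 44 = -1.16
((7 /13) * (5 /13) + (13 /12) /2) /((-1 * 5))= -3037 /20280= -0.15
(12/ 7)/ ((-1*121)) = -12/ 847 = -0.01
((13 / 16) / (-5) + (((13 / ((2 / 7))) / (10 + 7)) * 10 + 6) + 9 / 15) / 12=2.77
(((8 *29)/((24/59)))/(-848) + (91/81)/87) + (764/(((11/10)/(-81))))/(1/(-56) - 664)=13698741640417/162955617264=84.06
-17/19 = -0.89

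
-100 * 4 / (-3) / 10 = 13.33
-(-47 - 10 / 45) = 425 / 9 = 47.22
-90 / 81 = -10 / 9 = -1.11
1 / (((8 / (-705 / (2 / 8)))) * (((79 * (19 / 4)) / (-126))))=177660 / 1501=118.36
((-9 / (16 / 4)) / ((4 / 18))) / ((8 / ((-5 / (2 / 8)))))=405 / 16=25.31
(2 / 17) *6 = 12 / 17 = 0.71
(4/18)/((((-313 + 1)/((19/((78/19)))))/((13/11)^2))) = -361/78408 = -0.00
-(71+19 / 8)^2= -344569 / 64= -5383.89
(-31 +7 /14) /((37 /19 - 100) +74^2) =-1159 /204362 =-0.01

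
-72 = -72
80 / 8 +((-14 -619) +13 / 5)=-3102 / 5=-620.40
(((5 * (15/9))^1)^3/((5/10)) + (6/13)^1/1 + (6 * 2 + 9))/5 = 413783/1755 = 235.77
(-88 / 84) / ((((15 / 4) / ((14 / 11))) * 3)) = -16 / 135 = -0.12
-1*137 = -137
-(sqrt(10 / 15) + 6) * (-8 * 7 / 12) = 14 * sqrt(6) / 9 + 28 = 31.81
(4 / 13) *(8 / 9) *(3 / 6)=0.14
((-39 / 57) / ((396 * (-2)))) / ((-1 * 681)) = -13 / 10247688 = -0.00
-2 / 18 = -1 / 9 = -0.11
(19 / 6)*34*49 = 15827 / 3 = 5275.67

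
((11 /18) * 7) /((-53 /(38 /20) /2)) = -1463 /4770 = -0.31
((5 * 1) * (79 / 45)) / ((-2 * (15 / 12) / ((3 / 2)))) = -79 / 15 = -5.27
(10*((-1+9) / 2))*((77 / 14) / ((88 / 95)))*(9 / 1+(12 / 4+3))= 7125 / 2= 3562.50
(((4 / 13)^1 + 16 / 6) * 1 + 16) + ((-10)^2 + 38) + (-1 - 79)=3002 / 39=76.97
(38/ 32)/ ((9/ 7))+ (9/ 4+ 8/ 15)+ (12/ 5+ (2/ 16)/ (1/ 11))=5387/ 720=7.48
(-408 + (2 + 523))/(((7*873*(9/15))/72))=1560/679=2.30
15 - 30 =-15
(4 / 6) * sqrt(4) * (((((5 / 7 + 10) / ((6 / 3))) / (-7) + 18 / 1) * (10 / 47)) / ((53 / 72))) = 810720 / 122059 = 6.64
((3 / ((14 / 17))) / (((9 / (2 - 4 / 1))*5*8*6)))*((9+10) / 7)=-323 / 35280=-0.01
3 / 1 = 3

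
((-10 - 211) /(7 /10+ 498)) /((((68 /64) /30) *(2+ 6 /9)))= -23400 /4987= -4.69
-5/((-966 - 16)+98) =5/884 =0.01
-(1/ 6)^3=-1/ 216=-0.00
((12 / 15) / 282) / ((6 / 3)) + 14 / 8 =4939 / 2820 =1.75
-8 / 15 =-0.53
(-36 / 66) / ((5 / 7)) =-42 / 55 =-0.76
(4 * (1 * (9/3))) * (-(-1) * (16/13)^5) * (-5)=-62914560/371293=-169.45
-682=-682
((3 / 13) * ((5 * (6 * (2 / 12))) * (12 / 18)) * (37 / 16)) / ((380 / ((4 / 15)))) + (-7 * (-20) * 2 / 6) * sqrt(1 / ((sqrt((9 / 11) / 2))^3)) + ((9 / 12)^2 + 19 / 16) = 51907 / 29640 + 140 * 22^(3 / 4) * sqrt(3) / 27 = 92.98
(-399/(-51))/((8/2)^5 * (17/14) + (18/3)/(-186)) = 28861/4586889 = 0.01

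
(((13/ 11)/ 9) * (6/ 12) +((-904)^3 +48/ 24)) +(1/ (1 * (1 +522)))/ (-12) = -153003781652731/ 207108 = -738763261.93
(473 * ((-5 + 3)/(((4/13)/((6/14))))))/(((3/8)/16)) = -393536/7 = -56219.43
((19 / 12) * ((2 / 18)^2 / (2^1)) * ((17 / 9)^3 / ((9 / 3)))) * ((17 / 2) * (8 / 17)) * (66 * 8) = 8214536 / 177147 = 46.37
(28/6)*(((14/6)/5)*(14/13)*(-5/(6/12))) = -23.45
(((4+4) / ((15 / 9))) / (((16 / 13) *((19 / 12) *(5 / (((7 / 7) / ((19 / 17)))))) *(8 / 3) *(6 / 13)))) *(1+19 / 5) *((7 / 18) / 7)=0.10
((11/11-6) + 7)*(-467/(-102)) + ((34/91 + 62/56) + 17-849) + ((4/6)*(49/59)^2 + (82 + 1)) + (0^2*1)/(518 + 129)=-2270676643/3077204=-737.90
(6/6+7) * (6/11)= 48/11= 4.36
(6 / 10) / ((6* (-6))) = -1 / 60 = -0.02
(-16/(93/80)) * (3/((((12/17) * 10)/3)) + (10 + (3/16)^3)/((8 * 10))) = -458779/23808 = -19.27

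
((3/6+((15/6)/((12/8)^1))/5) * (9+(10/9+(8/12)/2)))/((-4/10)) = -1175/54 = -21.76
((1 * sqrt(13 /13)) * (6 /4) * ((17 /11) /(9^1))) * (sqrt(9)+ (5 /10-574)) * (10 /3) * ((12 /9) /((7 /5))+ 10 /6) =-69275 /54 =-1282.87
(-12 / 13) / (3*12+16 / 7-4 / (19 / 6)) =-399 / 16003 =-0.02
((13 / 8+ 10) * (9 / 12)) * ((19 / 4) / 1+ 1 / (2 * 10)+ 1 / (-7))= 45477 / 1120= 40.60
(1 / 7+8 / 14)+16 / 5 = 137 / 35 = 3.91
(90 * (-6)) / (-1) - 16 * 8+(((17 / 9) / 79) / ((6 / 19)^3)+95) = 77979635 / 153576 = 507.76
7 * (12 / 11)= 84 / 11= 7.64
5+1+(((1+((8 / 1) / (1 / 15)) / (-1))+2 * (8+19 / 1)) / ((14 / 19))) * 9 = -11031 / 14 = -787.93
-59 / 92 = -0.64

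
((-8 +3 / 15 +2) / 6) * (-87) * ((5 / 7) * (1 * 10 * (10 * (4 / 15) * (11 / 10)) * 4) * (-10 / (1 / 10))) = -14801600 / 21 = -704838.10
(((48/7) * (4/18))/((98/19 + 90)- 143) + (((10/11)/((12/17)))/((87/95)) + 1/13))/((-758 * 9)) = -229788005/1080087460452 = -0.00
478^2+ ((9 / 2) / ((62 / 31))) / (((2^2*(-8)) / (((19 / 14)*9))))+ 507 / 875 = 51180353417 / 224000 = 228483.72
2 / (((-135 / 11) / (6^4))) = -1056 / 5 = -211.20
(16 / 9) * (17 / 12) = 2.52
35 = 35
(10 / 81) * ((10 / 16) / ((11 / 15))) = 125 / 1188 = 0.11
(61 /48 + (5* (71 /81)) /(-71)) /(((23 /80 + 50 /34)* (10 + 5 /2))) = 53278 /968355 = 0.06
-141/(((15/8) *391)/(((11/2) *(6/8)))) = -1551/1955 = -0.79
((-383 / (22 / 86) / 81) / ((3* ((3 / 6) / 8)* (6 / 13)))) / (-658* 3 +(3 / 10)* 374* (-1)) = 8563880 / 83646189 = 0.10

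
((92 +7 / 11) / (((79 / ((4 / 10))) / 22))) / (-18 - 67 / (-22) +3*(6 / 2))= -89672 / 51745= -1.73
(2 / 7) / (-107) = -2 / 749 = -0.00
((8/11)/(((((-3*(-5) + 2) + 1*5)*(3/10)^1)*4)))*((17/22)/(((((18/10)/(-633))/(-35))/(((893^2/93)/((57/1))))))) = 131731229875/3342141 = 39415.22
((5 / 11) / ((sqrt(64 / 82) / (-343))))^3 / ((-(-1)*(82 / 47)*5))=-47415488225*sqrt(82) / 681472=-630055.98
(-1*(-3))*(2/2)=3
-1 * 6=-6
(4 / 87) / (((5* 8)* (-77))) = -1 / 66990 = -0.00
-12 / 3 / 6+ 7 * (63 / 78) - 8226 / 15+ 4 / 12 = -211801 / 390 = -543.08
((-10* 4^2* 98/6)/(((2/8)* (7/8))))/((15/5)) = -35840/9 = -3982.22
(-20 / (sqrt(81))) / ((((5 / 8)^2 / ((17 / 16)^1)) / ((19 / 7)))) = -5168 / 315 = -16.41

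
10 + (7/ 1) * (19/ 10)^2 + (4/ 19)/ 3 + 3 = 218539/ 5700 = 38.34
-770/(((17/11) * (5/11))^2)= -2254714/1445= -1560.36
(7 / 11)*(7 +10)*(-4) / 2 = -238 / 11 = -21.64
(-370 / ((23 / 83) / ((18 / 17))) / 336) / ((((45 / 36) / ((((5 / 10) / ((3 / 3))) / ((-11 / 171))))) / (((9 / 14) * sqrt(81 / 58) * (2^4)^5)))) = 16726001319936 * sqrt(58) / 6111721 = 20842154.12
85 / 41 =2.07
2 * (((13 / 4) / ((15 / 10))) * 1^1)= 13 / 3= 4.33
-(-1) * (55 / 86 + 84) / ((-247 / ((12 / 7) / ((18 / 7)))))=-7279 / 31863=-0.23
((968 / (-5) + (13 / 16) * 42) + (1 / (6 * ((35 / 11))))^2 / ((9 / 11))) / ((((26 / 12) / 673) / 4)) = -85194123089 / 429975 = -198137.39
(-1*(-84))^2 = 7056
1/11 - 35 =-384/11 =-34.91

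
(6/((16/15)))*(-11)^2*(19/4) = 103455/32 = 3232.97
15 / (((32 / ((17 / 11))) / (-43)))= -31.15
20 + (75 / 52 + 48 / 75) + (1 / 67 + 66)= 7673269 / 87100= 88.10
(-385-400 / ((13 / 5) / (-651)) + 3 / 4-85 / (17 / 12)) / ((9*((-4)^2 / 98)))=254060051 / 3744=67857.92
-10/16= -5/8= -0.62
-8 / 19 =-0.42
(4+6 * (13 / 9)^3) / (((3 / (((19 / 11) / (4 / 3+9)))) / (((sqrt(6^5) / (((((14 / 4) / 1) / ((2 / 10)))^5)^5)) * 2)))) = 27368068481024 * sqrt(6) / 3679757947101034176865234673023223876953125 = 0.00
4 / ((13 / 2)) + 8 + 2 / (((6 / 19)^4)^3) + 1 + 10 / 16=2033575.91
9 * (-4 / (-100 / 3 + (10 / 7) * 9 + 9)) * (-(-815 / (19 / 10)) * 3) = 18484200 / 4579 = 4036.73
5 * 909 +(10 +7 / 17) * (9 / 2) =156123 / 34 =4591.85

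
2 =2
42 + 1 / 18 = 757 / 18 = 42.06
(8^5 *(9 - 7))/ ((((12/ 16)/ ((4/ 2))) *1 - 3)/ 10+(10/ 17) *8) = 89128960/ 6043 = 14749.12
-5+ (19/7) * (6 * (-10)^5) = -11400035/7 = -1628576.43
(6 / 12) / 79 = 1 / 158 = 0.01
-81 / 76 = -1.07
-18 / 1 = -18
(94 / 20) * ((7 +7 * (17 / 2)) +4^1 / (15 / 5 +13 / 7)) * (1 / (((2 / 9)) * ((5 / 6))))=1708.67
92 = 92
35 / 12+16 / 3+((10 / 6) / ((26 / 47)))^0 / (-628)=1295 / 157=8.25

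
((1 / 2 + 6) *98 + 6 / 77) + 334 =74773 / 77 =971.08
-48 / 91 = -0.53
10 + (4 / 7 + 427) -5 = 3028 / 7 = 432.57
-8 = -8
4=4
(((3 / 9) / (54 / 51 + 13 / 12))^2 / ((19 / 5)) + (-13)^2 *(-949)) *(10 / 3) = -5819281614710 / 10885233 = -534603.31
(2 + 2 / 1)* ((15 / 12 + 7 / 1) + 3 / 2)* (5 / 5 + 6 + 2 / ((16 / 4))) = 585 / 2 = 292.50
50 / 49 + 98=4852 / 49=99.02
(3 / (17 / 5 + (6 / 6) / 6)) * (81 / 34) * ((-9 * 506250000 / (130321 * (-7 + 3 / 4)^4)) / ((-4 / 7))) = 19046845440 / 237053899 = 80.35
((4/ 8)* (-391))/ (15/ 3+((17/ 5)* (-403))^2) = -9775/ 93872652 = -0.00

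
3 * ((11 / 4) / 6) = 11 / 8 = 1.38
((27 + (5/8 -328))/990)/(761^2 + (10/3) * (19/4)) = -801/1528921240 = -0.00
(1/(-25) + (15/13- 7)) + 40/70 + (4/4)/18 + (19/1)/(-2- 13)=-267233/40950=-6.53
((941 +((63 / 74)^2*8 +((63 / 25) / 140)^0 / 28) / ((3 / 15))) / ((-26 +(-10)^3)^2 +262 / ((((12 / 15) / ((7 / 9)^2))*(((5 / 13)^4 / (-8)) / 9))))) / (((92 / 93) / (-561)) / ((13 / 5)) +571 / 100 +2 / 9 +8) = 41729418466003125 / 240186413654140827944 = 0.00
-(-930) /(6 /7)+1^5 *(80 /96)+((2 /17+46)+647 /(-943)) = 108811843 /96186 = 1131.26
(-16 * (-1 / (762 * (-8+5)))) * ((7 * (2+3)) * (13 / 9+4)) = -13720 / 10287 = -1.33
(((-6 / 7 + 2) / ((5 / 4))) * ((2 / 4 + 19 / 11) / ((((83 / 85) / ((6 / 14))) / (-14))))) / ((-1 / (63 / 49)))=14688 / 913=16.09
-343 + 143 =-200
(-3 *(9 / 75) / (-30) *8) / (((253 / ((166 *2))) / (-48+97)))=195216 / 31625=6.17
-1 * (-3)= 3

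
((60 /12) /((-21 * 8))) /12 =-5 /2016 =-0.00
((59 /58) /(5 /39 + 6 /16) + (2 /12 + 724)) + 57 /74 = 726.96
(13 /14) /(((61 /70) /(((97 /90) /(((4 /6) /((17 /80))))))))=0.37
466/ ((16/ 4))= 233/ 2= 116.50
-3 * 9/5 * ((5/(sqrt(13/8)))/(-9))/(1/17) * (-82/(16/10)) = -10455 * sqrt(26)/26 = -2050.39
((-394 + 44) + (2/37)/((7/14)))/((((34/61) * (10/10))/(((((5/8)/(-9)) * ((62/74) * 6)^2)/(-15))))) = -379453733/5166606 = -73.44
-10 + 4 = -6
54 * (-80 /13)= -4320 /13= -332.31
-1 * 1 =-1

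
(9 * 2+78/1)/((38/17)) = 816/19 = 42.95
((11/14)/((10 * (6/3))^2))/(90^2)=11/45360000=0.00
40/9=4.44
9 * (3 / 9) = 3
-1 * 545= -545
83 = 83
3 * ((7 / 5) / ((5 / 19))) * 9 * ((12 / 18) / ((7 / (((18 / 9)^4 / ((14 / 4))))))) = 62.54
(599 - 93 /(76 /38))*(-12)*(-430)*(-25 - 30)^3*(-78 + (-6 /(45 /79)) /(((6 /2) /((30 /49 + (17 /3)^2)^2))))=1820321029823479.60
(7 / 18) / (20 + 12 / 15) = 35 / 1872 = 0.02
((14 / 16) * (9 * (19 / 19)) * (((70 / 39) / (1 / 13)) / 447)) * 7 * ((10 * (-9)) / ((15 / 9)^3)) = -83349 / 1490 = -55.94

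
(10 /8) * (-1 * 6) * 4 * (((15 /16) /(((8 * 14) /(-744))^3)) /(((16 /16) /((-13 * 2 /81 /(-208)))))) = 2234325 /175616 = 12.72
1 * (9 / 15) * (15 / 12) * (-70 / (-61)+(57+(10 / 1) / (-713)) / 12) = 3077411 / 695888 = 4.42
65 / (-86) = -65 / 86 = -0.76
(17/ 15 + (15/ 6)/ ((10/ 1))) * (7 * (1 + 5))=581/ 10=58.10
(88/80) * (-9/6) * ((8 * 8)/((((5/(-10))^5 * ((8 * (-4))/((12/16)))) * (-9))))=44/5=8.80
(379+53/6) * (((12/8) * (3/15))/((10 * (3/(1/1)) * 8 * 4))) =2327/19200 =0.12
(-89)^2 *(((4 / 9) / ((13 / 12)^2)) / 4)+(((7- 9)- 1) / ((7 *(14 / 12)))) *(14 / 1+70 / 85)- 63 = 13705079 / 20111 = 681.47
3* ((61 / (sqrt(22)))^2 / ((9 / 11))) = 620.17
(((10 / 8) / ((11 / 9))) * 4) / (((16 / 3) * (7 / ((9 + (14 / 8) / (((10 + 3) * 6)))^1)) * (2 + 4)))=42225 / 256256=0.16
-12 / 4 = -3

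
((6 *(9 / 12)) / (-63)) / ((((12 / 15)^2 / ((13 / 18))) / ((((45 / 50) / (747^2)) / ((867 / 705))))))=-15275 / 144493082496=-0.00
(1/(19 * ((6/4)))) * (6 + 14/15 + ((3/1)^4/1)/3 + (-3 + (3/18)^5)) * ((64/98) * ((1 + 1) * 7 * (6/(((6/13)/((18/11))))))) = 211.10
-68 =-68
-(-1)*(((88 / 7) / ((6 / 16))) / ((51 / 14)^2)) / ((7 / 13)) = 36608 / 7803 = 4.69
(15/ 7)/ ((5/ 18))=54/ 7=7.71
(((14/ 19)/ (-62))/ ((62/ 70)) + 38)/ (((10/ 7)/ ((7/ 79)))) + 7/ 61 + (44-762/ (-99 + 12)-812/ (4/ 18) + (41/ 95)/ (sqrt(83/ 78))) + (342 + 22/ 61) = -83094249788213/ 25517135090 + 41 * sqrt(6474)/ 7885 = -3255.99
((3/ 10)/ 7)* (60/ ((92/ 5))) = 45/ 322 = 0.14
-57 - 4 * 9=-93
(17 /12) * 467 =7939 /12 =661.58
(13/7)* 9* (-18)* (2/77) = -4212/539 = -7.81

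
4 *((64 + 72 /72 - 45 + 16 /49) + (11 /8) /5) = 40379 /490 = 82.41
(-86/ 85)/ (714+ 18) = -43/ 31110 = -0.00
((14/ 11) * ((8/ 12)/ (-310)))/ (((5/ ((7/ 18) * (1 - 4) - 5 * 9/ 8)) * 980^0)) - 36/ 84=-912713/ 2148300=-0.42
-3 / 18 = -1 / 6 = -0.17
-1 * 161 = -161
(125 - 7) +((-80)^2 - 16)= 6502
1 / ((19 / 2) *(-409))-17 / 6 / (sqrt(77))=-17 *sqrt(77) / 462-2 / 7771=-0.32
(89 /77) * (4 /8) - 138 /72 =-1237 /924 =-1.34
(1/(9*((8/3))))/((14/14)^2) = 1/24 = 0.04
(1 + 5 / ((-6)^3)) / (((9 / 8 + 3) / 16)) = 3.79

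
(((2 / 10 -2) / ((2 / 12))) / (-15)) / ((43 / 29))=522 / 1075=0.49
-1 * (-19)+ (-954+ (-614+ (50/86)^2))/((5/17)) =-49100664/9245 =-5311.05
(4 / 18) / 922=1 / 4149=0.00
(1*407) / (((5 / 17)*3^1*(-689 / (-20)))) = 27676 / 2067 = 13.39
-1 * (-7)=7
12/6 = 2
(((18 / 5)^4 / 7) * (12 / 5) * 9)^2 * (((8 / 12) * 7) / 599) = 85691213438976 / 40947265625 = 2092.72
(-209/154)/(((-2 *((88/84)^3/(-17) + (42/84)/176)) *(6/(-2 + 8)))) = -37604952/3590659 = -10.47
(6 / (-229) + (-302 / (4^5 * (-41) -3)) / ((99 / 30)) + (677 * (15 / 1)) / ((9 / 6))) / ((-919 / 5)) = -10740423332920 / 291594802521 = -36.83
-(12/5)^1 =-12/5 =-2.40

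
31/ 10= 3.10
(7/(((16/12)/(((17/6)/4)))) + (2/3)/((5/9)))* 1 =4.92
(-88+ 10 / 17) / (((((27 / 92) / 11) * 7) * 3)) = -1503832 / 9639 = -156.02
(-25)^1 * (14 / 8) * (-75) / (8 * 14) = 1875 / 64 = 29.30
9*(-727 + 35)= -6228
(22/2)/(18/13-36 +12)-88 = -26015/294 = -88.49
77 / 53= 1.45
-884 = -884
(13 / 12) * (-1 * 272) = -884 / 3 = -294.67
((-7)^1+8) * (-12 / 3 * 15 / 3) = -20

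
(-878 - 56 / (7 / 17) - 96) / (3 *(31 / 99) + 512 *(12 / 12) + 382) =-36630 / 29533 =-1.24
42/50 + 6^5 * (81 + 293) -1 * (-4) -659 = 72689246/25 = 2907569.84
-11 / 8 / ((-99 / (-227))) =-3.15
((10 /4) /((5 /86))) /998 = 43 /998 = 0.04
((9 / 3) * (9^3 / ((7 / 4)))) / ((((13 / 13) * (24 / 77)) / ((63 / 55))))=45927 / 10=4592.70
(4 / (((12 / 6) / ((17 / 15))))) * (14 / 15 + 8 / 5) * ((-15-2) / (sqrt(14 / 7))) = -10982 * sqrt(2) / 225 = -69.03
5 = 5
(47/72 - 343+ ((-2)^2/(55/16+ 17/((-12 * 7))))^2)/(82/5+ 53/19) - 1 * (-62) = 6860985662713/155088020664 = 44.24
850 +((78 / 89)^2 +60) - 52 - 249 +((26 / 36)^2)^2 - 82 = 439073255857 / 831514896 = 528.04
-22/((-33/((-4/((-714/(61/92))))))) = 61/24633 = 0.00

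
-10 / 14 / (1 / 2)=-10 / 7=-1.43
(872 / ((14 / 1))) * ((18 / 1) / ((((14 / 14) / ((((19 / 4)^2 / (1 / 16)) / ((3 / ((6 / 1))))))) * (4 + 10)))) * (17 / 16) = 6020397 / 98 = 61432.62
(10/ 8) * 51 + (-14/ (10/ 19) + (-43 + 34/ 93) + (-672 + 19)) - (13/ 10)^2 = -3069811/ 4650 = -660.17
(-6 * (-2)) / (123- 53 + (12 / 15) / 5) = 150 / 877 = 0.17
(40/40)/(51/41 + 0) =41/51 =0.80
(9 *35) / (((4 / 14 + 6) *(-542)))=-2205 / 23848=-0.09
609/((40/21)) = 12789/40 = 319.72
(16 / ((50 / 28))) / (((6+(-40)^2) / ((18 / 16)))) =126 / 20075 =0.01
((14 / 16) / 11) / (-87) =-7 / 7656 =-0.00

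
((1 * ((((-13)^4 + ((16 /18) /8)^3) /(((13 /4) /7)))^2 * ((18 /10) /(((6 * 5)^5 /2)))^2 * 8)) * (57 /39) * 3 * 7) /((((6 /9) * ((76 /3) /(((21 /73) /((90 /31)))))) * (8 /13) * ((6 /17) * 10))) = 5485354402351377743 /99575136933187500000000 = 0.00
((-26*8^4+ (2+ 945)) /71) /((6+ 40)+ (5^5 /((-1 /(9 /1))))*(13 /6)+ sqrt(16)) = 211098 /8646025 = 0.02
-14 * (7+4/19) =-1918/19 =-100.95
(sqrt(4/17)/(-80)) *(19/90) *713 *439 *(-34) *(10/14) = 5947133 *sqrt(17)/2520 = 9730.42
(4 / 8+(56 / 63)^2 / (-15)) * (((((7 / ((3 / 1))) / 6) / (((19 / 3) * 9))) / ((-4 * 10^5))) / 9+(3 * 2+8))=56209204792391 / 8975448000000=6.26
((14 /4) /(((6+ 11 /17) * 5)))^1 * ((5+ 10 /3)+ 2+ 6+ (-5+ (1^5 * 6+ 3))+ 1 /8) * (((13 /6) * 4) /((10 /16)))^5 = 1421756248686592 /1287140625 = 1104585.02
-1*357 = -357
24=24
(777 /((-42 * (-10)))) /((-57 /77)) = -2849 /1140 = -2.50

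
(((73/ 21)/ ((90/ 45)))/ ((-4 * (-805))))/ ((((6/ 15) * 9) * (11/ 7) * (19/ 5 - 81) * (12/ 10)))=-1825/ 1771906752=-0.00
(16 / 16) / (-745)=-1 / 745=-0.00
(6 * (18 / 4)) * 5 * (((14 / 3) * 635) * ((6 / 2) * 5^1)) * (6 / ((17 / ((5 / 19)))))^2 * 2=103531.62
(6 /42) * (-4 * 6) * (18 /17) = -3.63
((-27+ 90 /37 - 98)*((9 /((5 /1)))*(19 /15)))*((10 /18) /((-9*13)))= 17233 /12987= 1.33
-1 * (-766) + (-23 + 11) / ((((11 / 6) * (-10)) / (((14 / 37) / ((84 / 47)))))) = 1559092 / 2035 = 766.14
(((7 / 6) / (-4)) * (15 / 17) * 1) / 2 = -35 / 272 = -0.13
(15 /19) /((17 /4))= 60 /323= 0.19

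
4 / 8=1 / 2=0.50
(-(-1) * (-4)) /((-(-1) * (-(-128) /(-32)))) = 1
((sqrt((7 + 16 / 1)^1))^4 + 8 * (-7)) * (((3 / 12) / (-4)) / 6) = -473 / 96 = -4.93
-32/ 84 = -8/ 21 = -0.38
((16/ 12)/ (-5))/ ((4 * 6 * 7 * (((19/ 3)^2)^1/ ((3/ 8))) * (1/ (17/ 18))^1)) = -17/ 1212960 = -0.00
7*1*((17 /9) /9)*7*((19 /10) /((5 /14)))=110789 /2025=54.71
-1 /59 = -0.02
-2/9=-0.22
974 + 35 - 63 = 946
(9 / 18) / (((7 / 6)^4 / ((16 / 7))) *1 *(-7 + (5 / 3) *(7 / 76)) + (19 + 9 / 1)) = 0.02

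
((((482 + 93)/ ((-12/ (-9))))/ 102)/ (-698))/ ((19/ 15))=-8625/ 1803632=-0.00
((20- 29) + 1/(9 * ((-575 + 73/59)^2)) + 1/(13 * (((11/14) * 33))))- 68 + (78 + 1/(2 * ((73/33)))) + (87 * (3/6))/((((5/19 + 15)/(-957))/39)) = -48451340327926661527/455501077471440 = -106369.32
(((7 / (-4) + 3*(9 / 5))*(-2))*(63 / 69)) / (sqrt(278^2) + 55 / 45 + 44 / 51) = -234549 / 9856190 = -0.02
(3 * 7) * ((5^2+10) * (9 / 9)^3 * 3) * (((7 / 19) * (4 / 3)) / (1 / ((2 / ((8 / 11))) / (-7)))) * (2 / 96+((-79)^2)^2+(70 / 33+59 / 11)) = -5038583449095 / 304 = -16574287661.50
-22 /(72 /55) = -605 /36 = -16.81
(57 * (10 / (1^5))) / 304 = 15 / 8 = 1.88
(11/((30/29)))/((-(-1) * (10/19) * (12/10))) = 6061/360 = 16.84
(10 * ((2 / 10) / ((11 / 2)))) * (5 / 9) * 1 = 20 / 99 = 0.20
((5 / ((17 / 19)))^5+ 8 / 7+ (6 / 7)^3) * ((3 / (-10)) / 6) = -2654931888681 / 9740219020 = -272.57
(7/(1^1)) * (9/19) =63/19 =3.32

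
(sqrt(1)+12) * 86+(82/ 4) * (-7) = 1949/ 2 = 974.50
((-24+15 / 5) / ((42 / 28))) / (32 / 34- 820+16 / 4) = 119 / 6928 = 0.02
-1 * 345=-345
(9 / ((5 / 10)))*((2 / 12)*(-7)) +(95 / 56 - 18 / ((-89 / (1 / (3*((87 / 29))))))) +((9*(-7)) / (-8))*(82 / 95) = -5910797 / 473480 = -12.48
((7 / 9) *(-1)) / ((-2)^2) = -7 / 36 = -0.19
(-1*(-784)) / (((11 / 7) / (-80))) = -439040 / 11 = -39912.73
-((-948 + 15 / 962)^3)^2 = -575251284066567679242797723261815761 / 792593364639928384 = -725783623394200078.10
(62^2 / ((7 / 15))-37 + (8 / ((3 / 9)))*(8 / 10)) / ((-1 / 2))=-575354 / 35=-16438.69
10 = 10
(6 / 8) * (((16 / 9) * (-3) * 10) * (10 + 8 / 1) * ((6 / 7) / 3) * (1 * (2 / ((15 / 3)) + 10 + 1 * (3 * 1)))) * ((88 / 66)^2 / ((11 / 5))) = -171520 / 77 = -2227.53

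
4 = 4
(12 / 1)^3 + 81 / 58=100305 / 58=1729.40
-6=-6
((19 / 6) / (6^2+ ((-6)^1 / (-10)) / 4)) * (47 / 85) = 1786 / 36873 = 0.05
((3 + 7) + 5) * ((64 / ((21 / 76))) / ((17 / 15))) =364800 / 119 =3065.55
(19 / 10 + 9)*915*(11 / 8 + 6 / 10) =1575813 / 80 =19697.66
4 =4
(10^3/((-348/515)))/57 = -25.96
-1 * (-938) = 938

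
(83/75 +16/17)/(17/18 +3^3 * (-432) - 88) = -2238/12842225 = -0.00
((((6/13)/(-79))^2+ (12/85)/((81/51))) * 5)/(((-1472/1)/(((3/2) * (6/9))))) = -0.00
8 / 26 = 4 / 13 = 0.31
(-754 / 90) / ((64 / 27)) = -3.53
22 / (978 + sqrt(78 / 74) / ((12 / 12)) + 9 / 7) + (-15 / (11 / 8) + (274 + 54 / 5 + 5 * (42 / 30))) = 4477133256456 / 15937771795 - 539 * sqrt(1443) / 869333007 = 280.91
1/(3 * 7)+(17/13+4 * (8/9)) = 4022/819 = 4.91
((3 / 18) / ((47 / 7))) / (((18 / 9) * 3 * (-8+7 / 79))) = -0.00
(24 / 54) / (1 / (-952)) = -3808 / 9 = -423.11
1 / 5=0.20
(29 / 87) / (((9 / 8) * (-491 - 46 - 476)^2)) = 8 / 27706563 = 0.00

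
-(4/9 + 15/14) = -191/126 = -1.52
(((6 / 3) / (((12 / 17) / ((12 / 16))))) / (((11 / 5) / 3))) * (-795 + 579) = -6885 / 11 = -625.91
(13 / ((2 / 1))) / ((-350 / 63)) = -117 / 100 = -1.17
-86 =-86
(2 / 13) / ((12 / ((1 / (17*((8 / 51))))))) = 1 / 208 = 0.00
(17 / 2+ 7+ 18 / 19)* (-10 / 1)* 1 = -3125 / 19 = -164.47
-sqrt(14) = -3.74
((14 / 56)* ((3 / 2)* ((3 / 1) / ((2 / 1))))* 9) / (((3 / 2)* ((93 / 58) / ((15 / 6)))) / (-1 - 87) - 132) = -43065 / 1122973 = -0.04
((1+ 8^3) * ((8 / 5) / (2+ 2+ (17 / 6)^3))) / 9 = 3.41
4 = 4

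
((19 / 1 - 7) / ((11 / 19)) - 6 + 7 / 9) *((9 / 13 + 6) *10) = 445150 / 429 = 1037.65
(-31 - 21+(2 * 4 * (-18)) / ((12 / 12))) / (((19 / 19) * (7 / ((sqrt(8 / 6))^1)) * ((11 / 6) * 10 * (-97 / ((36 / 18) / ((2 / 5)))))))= 56 * sqrt(3) / 1067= 0.09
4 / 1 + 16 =20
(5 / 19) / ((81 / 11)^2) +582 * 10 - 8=724518713 / 124659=5812.00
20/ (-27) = -20/ 27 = -0.74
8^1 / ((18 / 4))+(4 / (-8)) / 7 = 215 / 126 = 1.71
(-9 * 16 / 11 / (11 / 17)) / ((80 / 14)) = -2142 / 605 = -3.54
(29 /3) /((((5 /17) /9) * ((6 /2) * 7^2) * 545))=493 /133525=0.00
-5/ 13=-0.38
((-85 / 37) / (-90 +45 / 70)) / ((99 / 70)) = 0.02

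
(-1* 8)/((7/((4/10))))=-0.46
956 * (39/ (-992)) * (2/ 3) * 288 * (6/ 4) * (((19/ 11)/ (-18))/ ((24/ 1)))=59033/ 1364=43.28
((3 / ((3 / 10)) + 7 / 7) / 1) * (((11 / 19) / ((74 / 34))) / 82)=2057 / 57646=0.04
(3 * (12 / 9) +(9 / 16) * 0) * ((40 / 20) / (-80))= -1 / 10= -0.10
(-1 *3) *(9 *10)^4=-196830000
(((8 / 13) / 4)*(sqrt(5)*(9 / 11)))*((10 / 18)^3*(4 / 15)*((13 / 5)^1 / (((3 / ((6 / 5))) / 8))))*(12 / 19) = 512*sqrt(5) / 16929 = 0.07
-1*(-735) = 735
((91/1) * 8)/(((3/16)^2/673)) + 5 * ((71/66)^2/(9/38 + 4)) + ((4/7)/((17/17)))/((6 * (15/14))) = 13936186.34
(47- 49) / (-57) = 2 / 57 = 0.04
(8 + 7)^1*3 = 45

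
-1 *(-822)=822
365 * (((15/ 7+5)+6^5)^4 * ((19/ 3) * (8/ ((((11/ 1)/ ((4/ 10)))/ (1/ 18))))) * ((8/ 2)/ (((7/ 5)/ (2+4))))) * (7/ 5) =782111375467871301741568/ 237699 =3290343566728809552.17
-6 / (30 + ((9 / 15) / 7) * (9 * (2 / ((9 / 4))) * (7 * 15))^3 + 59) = -6 / 50803289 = -0.00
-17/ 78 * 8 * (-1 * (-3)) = -68/ 13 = -5.23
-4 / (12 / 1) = -1 / 3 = -0.33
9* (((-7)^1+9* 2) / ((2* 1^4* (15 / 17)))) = 561 / 10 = 56.10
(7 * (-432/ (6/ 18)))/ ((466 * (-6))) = 756/ 233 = 3.24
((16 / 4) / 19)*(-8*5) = -160 / 19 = -8.42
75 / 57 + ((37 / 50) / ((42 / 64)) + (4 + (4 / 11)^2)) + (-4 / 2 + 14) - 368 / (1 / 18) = -7972582067 / 1206975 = -6605.42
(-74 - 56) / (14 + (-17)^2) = -130 / 303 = -0.43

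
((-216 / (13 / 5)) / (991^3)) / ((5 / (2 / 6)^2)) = -24 / 12652149523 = -0.00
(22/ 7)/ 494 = 11/ 1729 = 0.01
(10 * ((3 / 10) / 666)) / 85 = 1 / 18870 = 0.00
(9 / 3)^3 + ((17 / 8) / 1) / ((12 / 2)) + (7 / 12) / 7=439 / 16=27.44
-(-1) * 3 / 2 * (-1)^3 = -3 / 2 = -1.50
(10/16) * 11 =6.88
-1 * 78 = -78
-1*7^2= -49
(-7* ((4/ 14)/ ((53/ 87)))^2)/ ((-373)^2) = -30276/ 2735693527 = -0.00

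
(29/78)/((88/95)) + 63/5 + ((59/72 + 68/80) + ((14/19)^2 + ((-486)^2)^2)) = 2073580084015594147/37168560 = 55788550431.21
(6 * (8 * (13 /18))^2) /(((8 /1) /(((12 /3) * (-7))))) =-18928 /27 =-701.04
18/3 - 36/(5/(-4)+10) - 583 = -20339/35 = -581.11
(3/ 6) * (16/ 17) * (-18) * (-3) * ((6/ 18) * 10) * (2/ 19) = 8.92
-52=-52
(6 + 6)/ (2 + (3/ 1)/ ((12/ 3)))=48/ 11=4.36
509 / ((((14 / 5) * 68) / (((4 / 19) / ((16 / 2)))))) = 2545 / 36176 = 0.07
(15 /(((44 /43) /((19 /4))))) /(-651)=-4085 /38192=-0.11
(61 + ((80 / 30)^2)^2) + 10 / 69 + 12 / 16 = 838073 / 7452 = 112.46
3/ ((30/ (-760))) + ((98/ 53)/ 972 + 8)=-1751495/ 25758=-68.00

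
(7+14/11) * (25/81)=2275/891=2.55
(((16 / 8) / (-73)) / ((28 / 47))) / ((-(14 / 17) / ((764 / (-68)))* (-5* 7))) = 8977 / 500780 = 0.02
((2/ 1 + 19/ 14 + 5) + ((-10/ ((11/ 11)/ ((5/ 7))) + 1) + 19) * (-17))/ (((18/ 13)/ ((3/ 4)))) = -12753/ 112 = -113.87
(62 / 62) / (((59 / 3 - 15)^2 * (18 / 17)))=17 / 392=0.04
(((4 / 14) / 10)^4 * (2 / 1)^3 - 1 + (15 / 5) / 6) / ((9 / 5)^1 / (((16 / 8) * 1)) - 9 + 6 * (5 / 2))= -500203 / 6902875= -0.07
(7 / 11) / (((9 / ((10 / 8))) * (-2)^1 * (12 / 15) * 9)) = -175 / 28512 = -0.01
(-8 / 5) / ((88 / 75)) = -15 / 11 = -1.36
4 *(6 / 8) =3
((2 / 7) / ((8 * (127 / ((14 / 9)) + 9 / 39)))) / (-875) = -13 / 26076750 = -0.00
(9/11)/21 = 0.04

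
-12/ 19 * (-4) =48/ 19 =2.53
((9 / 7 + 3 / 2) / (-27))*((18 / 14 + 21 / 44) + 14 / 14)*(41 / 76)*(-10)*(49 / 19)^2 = 111127835 / 10864656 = 10.23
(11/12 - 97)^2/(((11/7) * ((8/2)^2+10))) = 9305863/41184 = 225.96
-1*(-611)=611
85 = 85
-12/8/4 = -3/8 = -0.38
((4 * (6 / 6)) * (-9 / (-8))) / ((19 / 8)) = 36 / 19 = 1.89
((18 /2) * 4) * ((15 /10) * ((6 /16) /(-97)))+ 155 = 60059 /388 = 154.79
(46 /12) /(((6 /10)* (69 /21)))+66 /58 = 1609 /522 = 3.08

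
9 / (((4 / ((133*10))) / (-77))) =-460845 / 2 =-230422.50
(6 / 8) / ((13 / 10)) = 15 / 26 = 0.58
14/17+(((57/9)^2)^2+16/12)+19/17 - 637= 1342817/1377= 975.18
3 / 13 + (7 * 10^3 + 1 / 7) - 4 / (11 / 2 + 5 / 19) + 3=139556401 / 19929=7002.68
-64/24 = -8/3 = -2.67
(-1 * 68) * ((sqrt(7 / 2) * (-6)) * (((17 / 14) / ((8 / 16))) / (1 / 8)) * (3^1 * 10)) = 832320 * sqrt(14) / 7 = 444893.75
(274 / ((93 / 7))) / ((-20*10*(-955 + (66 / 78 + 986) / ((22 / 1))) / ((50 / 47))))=137137 / 1137775671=0.00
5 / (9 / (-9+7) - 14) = -10 / 37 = -0.27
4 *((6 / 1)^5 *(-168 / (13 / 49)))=-256048128 / 13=-19696009.85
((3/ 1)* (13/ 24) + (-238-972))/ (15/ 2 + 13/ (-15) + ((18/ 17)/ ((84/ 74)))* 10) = -17255595/ 227924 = -75.71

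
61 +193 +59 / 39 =9965 / 39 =255.51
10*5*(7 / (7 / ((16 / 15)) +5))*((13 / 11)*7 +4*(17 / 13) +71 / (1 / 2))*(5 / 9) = 3365600 / 1287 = 2615.07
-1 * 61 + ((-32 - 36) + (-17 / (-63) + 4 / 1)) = -7858 / 63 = -124.73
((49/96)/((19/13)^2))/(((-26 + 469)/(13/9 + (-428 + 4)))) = -31492643/138173472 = -0.23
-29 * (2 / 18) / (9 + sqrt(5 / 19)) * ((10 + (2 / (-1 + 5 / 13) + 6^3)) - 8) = -473309 / 6136 + 24911 * sqrt(95) / 55224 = -72.74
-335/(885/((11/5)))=-737/885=-0.83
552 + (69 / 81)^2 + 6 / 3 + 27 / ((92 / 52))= 9556964 / 16767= 569.99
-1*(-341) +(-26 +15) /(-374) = 11595 /34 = 341.03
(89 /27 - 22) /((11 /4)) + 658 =651.20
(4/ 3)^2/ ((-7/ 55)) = -880/ 63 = -13.97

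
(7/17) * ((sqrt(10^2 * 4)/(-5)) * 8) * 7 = -1568/17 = -92.24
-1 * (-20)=20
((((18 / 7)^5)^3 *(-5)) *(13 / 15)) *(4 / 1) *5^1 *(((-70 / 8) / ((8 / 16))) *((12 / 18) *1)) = 974514755713410662400 / 678223072849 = 1436864646.35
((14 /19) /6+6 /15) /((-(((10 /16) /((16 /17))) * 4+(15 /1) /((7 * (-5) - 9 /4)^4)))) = -2350072823968 /11940159635025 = -0.20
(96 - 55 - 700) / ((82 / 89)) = -58651 / 82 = -715.26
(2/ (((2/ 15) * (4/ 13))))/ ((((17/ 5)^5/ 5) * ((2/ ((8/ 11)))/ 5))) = 15234375/ 15618427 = 0.98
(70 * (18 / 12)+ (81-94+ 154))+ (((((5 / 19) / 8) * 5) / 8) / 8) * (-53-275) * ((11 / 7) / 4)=8364533 / 34048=245.67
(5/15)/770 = 1/2310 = 0.00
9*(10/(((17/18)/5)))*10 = 81000/17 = 4764.71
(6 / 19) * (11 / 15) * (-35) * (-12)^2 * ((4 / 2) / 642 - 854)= 2026391136 / 2033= 996749.21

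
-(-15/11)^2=-225/121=-1.86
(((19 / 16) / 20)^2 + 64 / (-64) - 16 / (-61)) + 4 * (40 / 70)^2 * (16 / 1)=6171600629 / 306073600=20.16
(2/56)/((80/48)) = 3/140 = 0.02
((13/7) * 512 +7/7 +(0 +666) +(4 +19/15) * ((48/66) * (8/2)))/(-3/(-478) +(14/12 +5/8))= 3606645752/3970505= 908.36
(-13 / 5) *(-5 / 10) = 13 / 10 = 1.30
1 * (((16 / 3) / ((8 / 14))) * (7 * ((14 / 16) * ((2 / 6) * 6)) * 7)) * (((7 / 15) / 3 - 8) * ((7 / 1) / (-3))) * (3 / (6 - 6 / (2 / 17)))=-5932871 / 6075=-976.60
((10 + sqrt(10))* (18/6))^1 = 3* sqrt(10) + 30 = 39.49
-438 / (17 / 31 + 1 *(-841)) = 0.52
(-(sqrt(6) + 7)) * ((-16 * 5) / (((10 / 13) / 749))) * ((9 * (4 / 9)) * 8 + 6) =2960048 * sqrt(6) + 20720336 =27970943.21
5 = 5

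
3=3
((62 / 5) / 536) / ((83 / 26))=403 / 55610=0.01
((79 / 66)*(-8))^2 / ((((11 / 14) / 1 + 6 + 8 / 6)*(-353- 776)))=-1397984 / 139751007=-0.01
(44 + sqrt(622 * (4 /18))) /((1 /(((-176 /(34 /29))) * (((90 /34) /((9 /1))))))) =-561440 /289 -25520 * sqrt(311) /867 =-2461.79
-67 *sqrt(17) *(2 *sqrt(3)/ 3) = -318.98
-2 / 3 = -0.67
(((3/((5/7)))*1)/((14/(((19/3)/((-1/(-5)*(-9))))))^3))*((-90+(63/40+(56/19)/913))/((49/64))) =110744148695/14382453393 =7.70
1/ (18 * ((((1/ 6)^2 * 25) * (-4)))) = -1/ 50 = -0.02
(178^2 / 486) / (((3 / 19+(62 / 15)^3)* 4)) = 0.23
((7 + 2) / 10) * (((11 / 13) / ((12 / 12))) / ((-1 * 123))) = -33 / 5330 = -0.01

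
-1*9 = -9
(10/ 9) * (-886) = -8860/ 9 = -984.44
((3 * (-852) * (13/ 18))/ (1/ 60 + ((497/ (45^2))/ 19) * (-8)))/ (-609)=-94699800/ 2707817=-34.97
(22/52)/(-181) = -11/4706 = -0.00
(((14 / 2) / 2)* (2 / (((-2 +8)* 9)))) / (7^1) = 1 / 54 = 0.02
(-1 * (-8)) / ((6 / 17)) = 68 / 3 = 22.67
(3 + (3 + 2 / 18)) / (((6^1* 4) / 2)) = 55 / 108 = 0.51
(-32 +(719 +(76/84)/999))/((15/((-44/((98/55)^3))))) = -2637684493400/7404475113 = -356.23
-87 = -87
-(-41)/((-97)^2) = 41/9409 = 0.00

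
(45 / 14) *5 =16.07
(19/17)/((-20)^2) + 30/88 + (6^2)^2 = 96966509/74800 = 1296.34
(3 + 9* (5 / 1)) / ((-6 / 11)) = -88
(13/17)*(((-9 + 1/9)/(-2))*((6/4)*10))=2600/51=50.98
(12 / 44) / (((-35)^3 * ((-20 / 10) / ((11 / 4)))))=3 / 343000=0.00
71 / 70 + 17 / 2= 333 / 35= 9.51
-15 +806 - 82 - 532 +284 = 461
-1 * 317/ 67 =-317/ 67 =-4.73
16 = 16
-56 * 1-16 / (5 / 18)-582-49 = -3723 / 5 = -744.60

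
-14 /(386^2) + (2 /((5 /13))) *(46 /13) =6853781 /372490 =18.40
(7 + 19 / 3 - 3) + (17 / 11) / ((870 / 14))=10.36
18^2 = 324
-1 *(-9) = 9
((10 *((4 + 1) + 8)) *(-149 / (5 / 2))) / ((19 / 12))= -4893.47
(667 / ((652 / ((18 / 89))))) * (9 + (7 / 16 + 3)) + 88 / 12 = 13796719 / 1392672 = 9.91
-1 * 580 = -580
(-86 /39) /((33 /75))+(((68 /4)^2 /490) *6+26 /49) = -99037 /105105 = -0.94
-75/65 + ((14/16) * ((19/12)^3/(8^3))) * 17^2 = 74216521/92012544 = 0.81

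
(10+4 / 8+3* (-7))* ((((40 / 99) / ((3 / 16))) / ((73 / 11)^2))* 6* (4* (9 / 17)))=-591360 / 90593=-6.53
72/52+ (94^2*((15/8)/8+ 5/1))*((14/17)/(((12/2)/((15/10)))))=67351157/7072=9523.64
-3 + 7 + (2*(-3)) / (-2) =7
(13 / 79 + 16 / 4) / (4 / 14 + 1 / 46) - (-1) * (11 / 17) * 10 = 2661256 / 132957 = 20.02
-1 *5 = -5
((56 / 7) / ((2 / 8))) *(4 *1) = 128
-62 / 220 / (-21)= 31 / 2310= 0.01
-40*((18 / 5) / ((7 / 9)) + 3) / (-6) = 356 / 7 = 50.86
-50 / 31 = -1.61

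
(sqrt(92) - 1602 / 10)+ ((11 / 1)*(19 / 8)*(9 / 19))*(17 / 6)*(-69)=-206361 / 80+ 2*sqrt(23)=-2569.92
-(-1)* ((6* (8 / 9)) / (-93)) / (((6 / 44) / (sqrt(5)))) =-352* sqrt(5) / 837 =-0.94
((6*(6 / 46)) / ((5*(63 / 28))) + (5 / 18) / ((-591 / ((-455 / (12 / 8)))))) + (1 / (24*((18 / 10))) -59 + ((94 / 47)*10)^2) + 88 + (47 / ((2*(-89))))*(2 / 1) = 560131311457 / 1306559160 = 428.71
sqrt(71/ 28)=sqrt(497)/ 14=1.59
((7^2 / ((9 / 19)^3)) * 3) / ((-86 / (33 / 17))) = -3697001 / 118422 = -31.22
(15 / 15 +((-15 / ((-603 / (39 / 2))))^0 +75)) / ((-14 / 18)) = -99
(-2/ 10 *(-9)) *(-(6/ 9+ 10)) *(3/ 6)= -48/ 5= -9.60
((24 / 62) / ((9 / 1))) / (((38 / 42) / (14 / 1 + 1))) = 420 / 589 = 0.71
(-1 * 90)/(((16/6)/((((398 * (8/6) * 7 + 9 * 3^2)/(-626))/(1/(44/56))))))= 160.79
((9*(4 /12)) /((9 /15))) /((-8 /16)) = -10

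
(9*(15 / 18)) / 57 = 5 / 38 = 0.13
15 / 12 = 5 / 4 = 1.25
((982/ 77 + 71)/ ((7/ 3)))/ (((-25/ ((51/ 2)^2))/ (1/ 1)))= -50321547/ 53900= -933.61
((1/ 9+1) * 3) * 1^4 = 10/ 3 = 3.33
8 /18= 4 /9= 0.44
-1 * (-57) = 57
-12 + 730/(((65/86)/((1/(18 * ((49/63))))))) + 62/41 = 218268/3731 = 58.50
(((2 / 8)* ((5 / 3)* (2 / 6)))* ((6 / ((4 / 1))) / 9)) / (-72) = -5 / 15552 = -0.00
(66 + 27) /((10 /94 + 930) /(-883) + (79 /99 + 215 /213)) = 27129079197 /219955969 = 123.34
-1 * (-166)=166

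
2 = 2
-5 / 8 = -0.62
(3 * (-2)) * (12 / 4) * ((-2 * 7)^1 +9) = 90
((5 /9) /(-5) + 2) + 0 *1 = 17 /9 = 1.89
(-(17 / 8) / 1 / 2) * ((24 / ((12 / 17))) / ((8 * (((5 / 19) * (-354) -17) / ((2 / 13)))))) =0.01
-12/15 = -4/5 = -0.80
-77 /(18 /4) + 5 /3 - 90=-949 /9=-105.44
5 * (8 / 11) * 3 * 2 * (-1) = -240 / 11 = -21.82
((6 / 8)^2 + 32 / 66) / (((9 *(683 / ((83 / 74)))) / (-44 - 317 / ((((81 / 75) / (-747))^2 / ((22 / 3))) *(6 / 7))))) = -438527408751901 / 1768565664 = -247956.53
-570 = -570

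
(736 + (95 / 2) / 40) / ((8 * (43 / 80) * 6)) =58975 / 2064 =28.57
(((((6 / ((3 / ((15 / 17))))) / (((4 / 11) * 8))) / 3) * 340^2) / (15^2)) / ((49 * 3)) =935 / 1323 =0.71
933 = 933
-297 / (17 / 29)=-506.65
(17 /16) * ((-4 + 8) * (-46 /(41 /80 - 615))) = 15640 /49159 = 0.32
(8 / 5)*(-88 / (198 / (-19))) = 608 / 45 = 13.51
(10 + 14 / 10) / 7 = 57 / 35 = 1.63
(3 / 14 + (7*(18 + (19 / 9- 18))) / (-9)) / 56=-1619 / 63504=-0.03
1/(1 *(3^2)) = 1/9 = 0.11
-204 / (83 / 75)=-15300 / 83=-184.34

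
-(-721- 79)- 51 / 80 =63949 / 80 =799.36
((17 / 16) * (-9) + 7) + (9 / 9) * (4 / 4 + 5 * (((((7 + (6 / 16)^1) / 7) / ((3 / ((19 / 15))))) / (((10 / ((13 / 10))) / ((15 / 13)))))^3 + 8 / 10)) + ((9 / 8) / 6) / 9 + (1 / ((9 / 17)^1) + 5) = 8865626294561 / 948326400000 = 9.35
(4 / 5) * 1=4 / 5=0.80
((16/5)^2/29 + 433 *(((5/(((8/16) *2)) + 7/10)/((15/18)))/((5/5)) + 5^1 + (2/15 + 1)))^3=1824223718030813834489/10289109375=177296561980.69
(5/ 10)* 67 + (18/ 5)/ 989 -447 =-4089479/ 9890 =-413.50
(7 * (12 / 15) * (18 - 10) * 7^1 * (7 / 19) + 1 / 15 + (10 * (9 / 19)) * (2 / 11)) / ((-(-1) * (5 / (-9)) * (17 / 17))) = -1095351 / 5225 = -209.64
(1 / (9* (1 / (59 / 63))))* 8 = 472 / 567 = 0.83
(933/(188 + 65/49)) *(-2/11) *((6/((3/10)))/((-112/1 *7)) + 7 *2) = -232317/18554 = -12.52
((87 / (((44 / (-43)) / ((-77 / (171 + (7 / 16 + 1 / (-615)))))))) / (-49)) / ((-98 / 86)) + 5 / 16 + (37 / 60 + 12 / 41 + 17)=107641614780241 / 5693587806480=18.91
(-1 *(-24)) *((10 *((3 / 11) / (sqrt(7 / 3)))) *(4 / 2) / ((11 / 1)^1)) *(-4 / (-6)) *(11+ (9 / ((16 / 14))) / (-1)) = 3000 *sqrt(21) / 847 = 16.23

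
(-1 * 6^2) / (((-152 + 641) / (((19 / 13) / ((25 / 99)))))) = -22572 / 52975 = -0.43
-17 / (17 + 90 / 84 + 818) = -238 / 11705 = -0.02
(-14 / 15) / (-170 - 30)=7 / 1500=0.00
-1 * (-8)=8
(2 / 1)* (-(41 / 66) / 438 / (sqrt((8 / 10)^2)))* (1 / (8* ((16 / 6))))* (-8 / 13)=205 / 2004288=0.00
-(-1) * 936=936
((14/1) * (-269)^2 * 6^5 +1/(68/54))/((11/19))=13606604562.83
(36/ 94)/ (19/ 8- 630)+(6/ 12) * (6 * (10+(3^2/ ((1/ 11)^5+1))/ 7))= 3002431850241/ 88681082756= 33.86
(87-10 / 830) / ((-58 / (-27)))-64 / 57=5401742 / 137199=39.37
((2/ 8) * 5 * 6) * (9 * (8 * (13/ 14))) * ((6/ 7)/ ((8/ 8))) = 21060/ 49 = 429.80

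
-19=-19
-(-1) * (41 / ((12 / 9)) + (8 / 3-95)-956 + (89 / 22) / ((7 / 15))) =-932237 / 924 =-1008.91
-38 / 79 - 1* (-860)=67902 / 79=859.52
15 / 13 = 1.15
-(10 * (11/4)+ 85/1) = -225/2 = -112.50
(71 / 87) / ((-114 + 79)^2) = 71 / 106575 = 0.00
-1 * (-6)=6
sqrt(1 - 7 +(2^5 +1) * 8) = 16.06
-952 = -952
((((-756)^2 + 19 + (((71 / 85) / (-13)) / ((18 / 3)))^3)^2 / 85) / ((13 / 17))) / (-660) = -27745798446198704736750836312413921 / 3643665181919205686100000000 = -7614804.62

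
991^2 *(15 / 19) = 14731215 / 19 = 775327.11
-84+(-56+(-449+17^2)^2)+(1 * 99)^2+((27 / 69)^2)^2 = 9867480062 / 279841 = 35261.02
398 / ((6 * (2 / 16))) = 1592 / 3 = 530.67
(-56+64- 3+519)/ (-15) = -524/ 15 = -34.93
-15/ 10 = -3/ 2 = -1.50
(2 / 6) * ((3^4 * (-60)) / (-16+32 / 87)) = 7047 / 68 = 103.63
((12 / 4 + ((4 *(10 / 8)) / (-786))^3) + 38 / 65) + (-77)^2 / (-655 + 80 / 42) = -36587089243351 / 6659834702040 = -5.49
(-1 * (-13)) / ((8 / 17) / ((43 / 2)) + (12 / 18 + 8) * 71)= 28509 / 1349474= 0.02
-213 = -213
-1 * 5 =-5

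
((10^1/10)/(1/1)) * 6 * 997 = 5982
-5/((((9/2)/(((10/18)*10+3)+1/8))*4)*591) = -3125/765936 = -0.00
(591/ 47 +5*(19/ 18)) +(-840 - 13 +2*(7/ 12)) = -352774/ 423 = -833.98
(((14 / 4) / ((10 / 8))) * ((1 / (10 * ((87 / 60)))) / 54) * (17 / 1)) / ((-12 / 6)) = -119 / 3915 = -0.03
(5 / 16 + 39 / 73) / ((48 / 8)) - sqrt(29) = 989 / 7008 - sqrt(29) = -5.24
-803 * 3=-2409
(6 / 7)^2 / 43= 0.02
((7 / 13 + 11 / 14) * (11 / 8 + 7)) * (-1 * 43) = -694321 / 1456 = -476.87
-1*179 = -179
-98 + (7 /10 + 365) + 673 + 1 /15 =28223 /30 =940.77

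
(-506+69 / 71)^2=255053.45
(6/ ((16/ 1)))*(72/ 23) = 27/ 23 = 1.17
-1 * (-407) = 407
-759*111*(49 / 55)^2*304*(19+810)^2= -3841907234303376 / 275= -13970571761103.19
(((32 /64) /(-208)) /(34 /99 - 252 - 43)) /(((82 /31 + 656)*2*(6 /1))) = 11 /10656998144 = 0.00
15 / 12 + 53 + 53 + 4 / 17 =7309 / 68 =107.49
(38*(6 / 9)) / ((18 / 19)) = 722 / 27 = 26.74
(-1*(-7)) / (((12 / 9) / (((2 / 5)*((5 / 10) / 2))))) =21 / 40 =0.52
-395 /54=-7.31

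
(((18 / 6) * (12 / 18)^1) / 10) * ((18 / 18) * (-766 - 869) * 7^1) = -2289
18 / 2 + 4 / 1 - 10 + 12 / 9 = 13 / 3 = 4.33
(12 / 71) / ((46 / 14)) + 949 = 1549801 / 1633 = 949.05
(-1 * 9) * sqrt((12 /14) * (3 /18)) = -9 * sqrt(7) /7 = -3.40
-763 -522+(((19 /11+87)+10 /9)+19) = -116440 /99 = -1176.16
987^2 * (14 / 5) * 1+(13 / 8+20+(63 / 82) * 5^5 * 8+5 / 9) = 40544283817 / 14760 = 2746902.70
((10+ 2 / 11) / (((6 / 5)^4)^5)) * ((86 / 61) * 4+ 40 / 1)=19359588623046875 / 1597189006043136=12.12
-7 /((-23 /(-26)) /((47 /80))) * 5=-4277 /184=-23.24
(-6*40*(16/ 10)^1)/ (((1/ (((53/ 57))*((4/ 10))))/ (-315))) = 854784/ 19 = 44988.63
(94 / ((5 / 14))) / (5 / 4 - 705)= -5264 / 14075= -0.37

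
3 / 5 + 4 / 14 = 31 / 35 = 0.89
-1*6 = -6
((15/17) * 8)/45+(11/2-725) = -719.34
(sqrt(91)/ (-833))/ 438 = -sqrt(91)/ 364854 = -0.00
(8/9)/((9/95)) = 760/81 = 9.38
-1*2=-2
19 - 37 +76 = 58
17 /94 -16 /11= -1317 /1034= -1.27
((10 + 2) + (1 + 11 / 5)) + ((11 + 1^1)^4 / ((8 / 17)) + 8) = 220436 / 5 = 44087.20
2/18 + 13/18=5/6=0.83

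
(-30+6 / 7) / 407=-204 / 2849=-0.07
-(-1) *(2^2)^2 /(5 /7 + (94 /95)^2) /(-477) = -1010800 /51028029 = -0.02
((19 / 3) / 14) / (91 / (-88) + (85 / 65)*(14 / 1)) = 10868 / 414981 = 0.03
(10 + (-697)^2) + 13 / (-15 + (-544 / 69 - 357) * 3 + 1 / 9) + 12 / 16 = 446322593561 / 918700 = 485819.74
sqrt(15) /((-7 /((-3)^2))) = -9 * sqrt(15) /7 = -4.98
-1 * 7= -7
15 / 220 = 3 / 44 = 0.07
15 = 15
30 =30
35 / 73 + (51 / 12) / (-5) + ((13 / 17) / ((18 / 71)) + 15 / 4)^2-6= 5388068129 / 136708560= 39.41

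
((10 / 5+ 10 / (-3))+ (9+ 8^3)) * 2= 3118 / 3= 1039.33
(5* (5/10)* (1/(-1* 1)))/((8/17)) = -5.31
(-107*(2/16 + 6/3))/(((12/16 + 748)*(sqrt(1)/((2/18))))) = -1819/53910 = -0.03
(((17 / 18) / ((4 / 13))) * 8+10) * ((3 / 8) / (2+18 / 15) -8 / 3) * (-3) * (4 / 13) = 304469 / 3744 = 81.32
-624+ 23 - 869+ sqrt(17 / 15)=-1470+ sqrt(255) / 15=-1468.94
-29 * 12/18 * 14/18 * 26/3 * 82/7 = -123656/81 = -1526.62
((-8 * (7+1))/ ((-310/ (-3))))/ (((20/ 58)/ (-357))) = 496944/ 775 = 641.22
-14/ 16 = -7/ 8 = -0.88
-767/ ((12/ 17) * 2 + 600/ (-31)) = 404209/ 9456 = 42.75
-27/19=-1.42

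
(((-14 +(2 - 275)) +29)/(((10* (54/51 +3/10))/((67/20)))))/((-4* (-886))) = -48977/2728880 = -0.02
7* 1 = 7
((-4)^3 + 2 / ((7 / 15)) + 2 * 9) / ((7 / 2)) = -584 / 49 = -11.92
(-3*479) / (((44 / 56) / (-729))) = 1333274.73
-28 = -28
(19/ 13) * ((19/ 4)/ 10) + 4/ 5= 777/ 520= 1.49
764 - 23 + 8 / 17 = 12605 / 17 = 741.47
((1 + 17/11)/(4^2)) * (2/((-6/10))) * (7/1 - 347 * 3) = 548.33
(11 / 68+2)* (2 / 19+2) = 1470 / 323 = 4.55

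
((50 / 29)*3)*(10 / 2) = 750 / 29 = 25.86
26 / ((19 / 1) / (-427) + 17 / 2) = 22204 / 7221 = 3.07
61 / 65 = 0.94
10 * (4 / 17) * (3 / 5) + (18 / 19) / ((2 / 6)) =1374 / 323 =4.25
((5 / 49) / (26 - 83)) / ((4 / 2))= -5 / 5586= -0.00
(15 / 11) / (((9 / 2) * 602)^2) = 5 / 26908497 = 0.00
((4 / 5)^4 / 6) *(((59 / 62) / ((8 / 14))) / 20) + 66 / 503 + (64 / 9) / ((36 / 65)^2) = 828368278558 / 35522803125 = 23.32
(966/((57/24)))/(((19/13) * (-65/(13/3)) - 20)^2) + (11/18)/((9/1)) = 273655409/914242950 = 0.30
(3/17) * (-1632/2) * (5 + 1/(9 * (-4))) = -716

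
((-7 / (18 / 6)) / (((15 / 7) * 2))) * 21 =-343 / 30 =-11.43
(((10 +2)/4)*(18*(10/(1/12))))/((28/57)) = 92340/7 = 13191.43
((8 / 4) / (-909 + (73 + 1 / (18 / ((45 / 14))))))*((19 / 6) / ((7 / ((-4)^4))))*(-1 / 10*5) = 9728 / 70209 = 0.14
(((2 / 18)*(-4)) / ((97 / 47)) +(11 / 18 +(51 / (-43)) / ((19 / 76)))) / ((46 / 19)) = -6202949 / 3453588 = -1.80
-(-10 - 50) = 60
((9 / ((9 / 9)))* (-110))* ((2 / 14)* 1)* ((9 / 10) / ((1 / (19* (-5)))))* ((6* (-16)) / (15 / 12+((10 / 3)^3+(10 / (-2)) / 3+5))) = -175519872 / 6293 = -27891.29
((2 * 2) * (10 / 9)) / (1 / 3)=40 / 3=13.33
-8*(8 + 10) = -144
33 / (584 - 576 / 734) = 12111 / 214040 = 0.06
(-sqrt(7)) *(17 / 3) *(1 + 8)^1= -51 *sqrt(7)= -134.93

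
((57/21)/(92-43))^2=361/117649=0.00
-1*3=-3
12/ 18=2/ 3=0.67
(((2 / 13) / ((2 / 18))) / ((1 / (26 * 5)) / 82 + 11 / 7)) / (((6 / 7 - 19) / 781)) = -188283480 / 4964303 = -37.93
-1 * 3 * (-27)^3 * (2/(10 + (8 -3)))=39366/5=7873.20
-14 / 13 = -1.08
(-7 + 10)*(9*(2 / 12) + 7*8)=172.50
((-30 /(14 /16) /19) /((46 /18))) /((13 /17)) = -36720 /39767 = -0.92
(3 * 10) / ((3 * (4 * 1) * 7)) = 5 / 14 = 0.36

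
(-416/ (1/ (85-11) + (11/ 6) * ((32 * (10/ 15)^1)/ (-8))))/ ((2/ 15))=2077920/ 3247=639.95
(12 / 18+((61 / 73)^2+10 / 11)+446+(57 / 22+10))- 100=11538295 / 31974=360.86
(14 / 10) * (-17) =-119 / 5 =-23.80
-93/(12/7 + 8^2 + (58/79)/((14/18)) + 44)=-79/94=-0.84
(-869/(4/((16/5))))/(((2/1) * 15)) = -1738/75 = -23.17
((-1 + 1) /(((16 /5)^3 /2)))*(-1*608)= 0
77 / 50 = 1.54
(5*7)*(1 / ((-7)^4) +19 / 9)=228140 / 3087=73.90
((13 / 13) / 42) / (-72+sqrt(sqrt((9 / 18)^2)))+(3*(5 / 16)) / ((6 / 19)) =6893287 / 2322208 -sqrt(2) / 435414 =2.97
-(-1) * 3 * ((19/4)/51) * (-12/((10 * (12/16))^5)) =-608/4303125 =-0.00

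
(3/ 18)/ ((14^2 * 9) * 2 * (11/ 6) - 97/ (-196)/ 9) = 294/ 11409649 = 0.00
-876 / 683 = -1.28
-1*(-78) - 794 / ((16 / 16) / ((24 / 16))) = -1113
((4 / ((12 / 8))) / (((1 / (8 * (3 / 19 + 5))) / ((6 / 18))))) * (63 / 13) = 43904 / 247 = 177.75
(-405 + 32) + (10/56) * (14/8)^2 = -23837/64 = -372.45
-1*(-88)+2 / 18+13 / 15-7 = 3689 / 45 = 81.98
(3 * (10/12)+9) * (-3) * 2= -69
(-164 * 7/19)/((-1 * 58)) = 574/551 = 1.04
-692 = -692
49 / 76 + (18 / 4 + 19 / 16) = 1925 / 304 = 6.33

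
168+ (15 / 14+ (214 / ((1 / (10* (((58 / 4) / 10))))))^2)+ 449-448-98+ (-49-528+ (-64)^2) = 134850801 / 14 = 9632200.07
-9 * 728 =-6552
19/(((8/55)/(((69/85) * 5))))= 72105/136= 530.18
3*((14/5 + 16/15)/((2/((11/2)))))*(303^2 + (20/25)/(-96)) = 3514448201/1200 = 2928706.83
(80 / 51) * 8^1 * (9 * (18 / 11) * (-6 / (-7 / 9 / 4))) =7464960 / 1309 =5702.80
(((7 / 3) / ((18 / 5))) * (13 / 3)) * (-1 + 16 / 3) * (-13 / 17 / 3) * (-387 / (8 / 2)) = 3306485 / 11016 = 300.15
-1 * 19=-19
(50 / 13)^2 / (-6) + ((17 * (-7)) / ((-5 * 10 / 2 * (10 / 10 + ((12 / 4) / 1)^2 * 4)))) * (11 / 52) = -4573949 / 1875900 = -2.44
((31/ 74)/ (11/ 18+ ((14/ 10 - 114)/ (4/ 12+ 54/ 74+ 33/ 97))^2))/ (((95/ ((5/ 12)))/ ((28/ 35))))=106151074665/ 465023889315907139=0.00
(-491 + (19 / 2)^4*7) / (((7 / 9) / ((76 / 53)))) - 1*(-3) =154655313 / 1484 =104215.17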